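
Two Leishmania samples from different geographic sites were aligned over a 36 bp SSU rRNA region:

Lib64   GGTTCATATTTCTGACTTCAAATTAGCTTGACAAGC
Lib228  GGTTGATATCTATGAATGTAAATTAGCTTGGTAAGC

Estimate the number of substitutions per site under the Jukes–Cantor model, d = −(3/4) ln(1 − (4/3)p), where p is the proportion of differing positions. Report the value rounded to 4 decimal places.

The sequences differ at positions 5 (C/G), 10 (T/C), 12 (C/A), 16 (C/A), 18 (T/G), 19 (C/T), 31 (A/G), 32 (C/T).
p = 8/36 = 0.222222.
d = −0.75 · ln(1 − (4/3)·0.222222) = −0.75 · ln(0.703704) = −0.75 · (-0.351397) = 0.2635.

0.2635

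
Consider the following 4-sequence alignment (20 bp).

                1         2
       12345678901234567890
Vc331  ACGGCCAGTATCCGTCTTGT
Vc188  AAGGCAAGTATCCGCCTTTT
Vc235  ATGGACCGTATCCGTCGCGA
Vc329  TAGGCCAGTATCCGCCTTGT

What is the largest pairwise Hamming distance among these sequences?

Pairwise Hamming distances:
  Vc331 vs Vc188: 4
  Vc331 vs Vc235: 6
  Vc331 vs Vc329: 3
  Vc188 vs Vc235: 9
  Vc188 vs Vc329: 3
  Vc235 vs Vc329: 8
The largest is 9, between Vc188 and Vc235.

9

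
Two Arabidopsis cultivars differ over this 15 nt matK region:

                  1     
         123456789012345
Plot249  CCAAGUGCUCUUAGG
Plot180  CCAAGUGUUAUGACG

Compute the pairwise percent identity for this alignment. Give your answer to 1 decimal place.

73.3%

Differing sites — 8:C/U; 10:C/A; 12:U/G; 14:G/C.
11 of the 15 sites match, so the percent identity is 11/15 × 100 = 73.3%.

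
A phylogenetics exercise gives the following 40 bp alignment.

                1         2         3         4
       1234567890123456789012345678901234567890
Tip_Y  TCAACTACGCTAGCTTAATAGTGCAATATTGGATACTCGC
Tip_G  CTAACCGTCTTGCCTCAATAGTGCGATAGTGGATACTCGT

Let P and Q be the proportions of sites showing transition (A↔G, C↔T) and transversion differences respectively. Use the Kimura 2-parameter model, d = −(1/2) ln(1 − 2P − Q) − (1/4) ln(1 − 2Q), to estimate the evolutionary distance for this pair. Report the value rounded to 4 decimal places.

Mismatches occur at site 1 (T↔C, transition), site 2 (C↔T, transition), site 6 (T↔C, transition), site 7 (A↔G, transition), site 8 (C↔T, transition), site 9 (G↔C, transversion), site 10 (C↔T, transition), site 12 (A↔G, transition), site 13 (G↔C, transversion), site 16 (T↔C, transition), site 25 (A↔G, transition), site 29 (T↔G, transversion), site 40 (C↔T, transition).
Of the 13 differences, 10 transitions and 3 transversions over 40 sites: P = 10/40 = 0.250000, Q = 3/40 = 0.075000.
d = −0.5·ln(0.425000) − 0.25·ln(0.850000) = −0.5·(-0.855666) − 0.25·(-0.162519) = 0.4685.

0.4685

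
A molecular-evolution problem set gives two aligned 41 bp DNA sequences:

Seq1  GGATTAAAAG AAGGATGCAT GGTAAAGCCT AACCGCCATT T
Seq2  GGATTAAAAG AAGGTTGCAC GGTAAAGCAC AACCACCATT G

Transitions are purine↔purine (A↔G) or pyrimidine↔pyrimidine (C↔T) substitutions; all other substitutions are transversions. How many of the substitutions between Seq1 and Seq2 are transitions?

3

Differing sites — 15:A/T (Tv); 20:T/C (Ti); 29:C/A (Tv); 30:T/C (Ti); 35:G/A (Ti); 41:T/G (Tv).
Of the 6 differences, 3 transitions and 3 transversions, so the answer is 3.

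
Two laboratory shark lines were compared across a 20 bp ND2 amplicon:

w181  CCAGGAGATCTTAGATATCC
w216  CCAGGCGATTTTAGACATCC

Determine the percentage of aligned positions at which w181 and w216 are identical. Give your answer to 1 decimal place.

85.0%

Differing sites — 6:A/C; 10:C/T; 16:T/C.
17 of the 20 sites match, so the percent identity is 17/20 × 100 = 85.0%.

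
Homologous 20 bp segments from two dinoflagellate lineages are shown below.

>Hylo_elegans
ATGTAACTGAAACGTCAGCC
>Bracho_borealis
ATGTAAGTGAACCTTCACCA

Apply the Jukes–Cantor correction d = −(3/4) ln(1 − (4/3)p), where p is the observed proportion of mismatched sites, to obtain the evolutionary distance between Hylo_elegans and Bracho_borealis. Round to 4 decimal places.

Mismatches occur at site 7 (C↔G), site 12 (A↔C), site 14 (G↔T), site 18 (G↔C), site 20 (C↔A).
p = 5/20 = 0.250000.
d = −0.75 · ln(1 − (4/3)·0.250000) = −0.75 · ln(0.666667) = −0.75 · (-0.405465) = 0.3041.

0.3041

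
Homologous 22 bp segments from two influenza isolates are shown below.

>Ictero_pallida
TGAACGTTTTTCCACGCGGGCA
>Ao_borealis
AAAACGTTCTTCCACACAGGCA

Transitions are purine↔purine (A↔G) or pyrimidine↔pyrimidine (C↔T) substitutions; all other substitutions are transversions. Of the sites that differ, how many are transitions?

4

The sequences differ at positions 1 (T/A, transversion), 2 (G/A, transition), 9 (T/C, transition), 16 (G/A, transition), 18 (G/A, transition).
Of the 5 differences, 4 transitions and 1 transversion, so the answer is 4.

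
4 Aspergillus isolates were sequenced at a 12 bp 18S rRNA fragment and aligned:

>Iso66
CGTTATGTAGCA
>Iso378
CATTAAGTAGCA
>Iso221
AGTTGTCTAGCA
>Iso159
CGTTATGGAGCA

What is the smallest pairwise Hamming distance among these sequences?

Pairwise Hamming distances:
  Iso66 vs Iso378: 2
  Iso66 vs Iso221: 3
  Iso66 vs Iso159: 1
  Iso378 vs Iso221: 5
  Iso378 vs Iso159: 3
  Iso221 vs Iso159: 4
The smallest is 1, between Iso66 and Iso159.

1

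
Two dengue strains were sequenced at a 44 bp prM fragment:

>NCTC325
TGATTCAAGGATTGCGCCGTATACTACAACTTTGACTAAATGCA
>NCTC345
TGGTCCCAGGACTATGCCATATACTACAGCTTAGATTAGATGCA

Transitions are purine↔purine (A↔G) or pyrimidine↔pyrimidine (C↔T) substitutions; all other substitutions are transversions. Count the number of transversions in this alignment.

2

The sequences differ at positions 3 (A/G, transition), 5 (T/C, transition), 7 (A/C, transversion), 12 (T/C, transition), 14 (G/A, transition), 15 (C/T, transition), 19 (G/A, transition), 29 (A/G, transition), 33 (T/A, transversion), 36 (C/T, transition), 39 (A/G, transition).
Of the 11 differences, 9 transitions and 2 transversions, so the answer is 2.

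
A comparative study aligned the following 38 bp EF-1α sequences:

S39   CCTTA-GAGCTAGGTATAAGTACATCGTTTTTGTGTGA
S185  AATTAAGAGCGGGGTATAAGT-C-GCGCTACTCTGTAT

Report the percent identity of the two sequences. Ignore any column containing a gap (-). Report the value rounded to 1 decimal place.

68.6%

Excluding the 3 gap columns leaves 35 comparable sites.
The sequences differ at positions 1 (C/A), 2 (C/A), 11 (T/G), 12 (A/G), 25 (T/G), 28 (T/C), 30 (T/A), 31 (T/C), 33 (G/C), 37 (G/A), 38 (A/T).
24 of the 35 comparable sites match, so the percent identity is 24/35 × 100 = 68.6%.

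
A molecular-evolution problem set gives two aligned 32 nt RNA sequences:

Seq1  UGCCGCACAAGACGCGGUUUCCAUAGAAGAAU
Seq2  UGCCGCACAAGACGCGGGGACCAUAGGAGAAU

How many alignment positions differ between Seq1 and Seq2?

The sequences differ at positions 18 (U/G), 19 (U/G), 20 (U/A), 27 (A/G).
That gives 4 mismatches out of 32 aligned sites, so the Hamming distance is 4.

4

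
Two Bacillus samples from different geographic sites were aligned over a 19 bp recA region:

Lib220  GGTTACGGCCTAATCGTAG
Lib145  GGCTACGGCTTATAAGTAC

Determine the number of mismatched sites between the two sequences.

6

Differing sites — 3:T/C; 10:C/T; 13:A/T; 14:T/A; 15:C/A; 19:G/C.
That gives 6 mismatches out of 19 aligned sites, so the Hamming distance is 6.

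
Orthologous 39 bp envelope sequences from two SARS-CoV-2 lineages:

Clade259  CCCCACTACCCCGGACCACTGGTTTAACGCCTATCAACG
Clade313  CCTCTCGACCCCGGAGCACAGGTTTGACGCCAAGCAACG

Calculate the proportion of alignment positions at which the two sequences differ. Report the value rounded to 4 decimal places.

Differing sites — 3:C/T; 5:A/T; 7:T/G; 16:C/G; 20:T/A; 26:A/G; 32:T/A; 34:T/G.
There are 8 differences over 39 sites, so p = 8/39 = 0.2051.

0.2051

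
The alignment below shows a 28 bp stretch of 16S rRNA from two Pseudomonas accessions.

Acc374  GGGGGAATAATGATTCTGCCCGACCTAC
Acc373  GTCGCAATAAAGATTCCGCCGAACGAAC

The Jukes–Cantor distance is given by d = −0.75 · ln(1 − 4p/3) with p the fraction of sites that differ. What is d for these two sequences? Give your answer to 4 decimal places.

0.4197

The sequences differ at positions 2 (G/T), 3 (G/C), 5 (G/C), 11 (T/A), 17 (T/C), 21 (C/G), 22 (G/A), 25 (C/G), 26 (T/A).
p = 9/28 = 0.321429.
d = −0.75 · ln(1 − (4/3)·0.321429) = −0.75 · ln(0.571428) = −0.75 · (-0.559617) = 0.4197.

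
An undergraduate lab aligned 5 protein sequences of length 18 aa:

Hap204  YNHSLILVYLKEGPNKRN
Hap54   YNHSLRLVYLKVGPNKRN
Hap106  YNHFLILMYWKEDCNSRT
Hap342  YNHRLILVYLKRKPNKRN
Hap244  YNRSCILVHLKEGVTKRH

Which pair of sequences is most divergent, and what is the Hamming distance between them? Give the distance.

11

Pairwise Hamming distances:
  Hap204 vs Hap54: 2
  Hap204 vs Hap106: 7
  Hap204 vs Hap342: 3
  Hap204 vs Hap244: 6
  Hap54 vs Hap106: 9
  Hap54 vs Hap342: 4
  Hap54 vs Hap244: 8
  Hap106 vs Hap342: 8
  Hap106 vs Hap244: 11
  Hap342 vs Hap244: 9
The largest is 11, between Hap106 and Hap244.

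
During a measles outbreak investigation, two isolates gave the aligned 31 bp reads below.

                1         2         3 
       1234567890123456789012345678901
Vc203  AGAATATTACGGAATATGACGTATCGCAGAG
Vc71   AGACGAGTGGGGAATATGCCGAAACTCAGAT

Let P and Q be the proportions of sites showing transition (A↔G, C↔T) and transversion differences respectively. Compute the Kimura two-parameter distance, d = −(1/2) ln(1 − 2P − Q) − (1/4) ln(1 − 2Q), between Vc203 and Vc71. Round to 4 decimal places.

The sequences differ at positions 4 (A/C, transversion), 5 (T/G, transversion), 7 (T/G, transversion), 9 (A/G, transition), 10 (C/G, transversion), 19 (A/C, transversion), 22 (T/A, transversion), 24 (T/A, transversion), 26 (G/T, transversion), 31 (G/T, transversion).
Of the 10 differences, 1 transition and 9 transversions over 31 sites: P = 1/31 = 0.032258, Q = 9/31 = 0.290323.
d = −0.5·ln(0.645161) − 0.25·ln(0.419354) = −0.5·(-0.438255) − 0.25·(-0.869040) = 0.4364.

0.4364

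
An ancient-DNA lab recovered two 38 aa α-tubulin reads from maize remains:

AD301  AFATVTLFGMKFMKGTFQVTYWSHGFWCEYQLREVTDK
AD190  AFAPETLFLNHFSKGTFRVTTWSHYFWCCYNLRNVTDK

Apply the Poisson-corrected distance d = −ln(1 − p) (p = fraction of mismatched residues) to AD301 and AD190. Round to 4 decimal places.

Mismatches occur at site 4 (T/P), site 5 (V/E), site 9 (G/L), site 10 (M/N), site 11 (K/H), site 13 (M/S), site 18 (Q/R), site 21 (Y/T), site 25 (G/Y), site 29 (E/C), site 31 (Q/N), site 34 (E/N).
p = 12/38 = 0.315789.
d = −ln(1 − 0.315789) = −ln(0.684211) = 0.3795.

0.3795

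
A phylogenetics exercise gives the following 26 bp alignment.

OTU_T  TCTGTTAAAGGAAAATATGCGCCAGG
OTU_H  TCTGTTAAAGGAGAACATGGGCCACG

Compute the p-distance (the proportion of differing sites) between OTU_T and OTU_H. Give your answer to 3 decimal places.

0.154

Differing sites — 13:A/G; 16:T/C; 20:C/G; 25:G/C.
There are 4 differences over 26 sites, so p = 4/26 = 0.154.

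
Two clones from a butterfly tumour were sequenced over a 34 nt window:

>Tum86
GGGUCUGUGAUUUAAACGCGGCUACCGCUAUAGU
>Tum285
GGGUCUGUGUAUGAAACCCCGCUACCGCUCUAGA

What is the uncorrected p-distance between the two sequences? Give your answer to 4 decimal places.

0.2059

Differing sites — 10:A/U; 11:U/A; 13:U/G; 18:G/C; 20:G/C; 30:A/C; 34:U/A.
There are 7 differences over 34 sites, so p = 7/34 = 0.2059.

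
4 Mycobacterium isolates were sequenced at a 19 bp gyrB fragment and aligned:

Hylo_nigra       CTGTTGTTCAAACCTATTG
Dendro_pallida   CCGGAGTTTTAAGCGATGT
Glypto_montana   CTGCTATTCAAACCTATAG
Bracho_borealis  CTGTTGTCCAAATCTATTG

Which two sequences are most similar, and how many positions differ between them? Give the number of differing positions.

Pairwise Hamming distances:
  Hylo_nigra vs Dendro_pallida: 9
  Hylo_nigra vs Glypto_montana: 3
  Hylo_nigra vs Bracho_borealis: 2
  Dendro_pallida vs Glypto_montana: 10
  Dendro_pallida vs Bracho_borealis: 10
  Glypto_montana vs Bracho_borealis: 5
The smallest is 2, between Hylo_nigra and Bracho_borealis.

2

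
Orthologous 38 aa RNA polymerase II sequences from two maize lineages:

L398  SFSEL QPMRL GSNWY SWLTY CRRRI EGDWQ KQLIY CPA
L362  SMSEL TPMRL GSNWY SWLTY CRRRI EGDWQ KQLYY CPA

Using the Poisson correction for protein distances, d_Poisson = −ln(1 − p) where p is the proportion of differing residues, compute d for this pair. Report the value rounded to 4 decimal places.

Mismatches occur at site 2 (F/M), site 6 (Q/T), site 34 (I/Y).
p = 3/38 = 0.078947.
d = −ln(1 − 0.078947) = −ln(0.921053) = 0.0822.

0.0822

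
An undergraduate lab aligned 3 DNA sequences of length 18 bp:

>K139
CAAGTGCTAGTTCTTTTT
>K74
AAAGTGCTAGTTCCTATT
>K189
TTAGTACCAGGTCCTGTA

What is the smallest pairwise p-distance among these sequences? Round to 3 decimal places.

0.167

Pairwise Hamming distances:
  K139 vs K74: 3
  K139 vs K189: 8
  K74 vs K189: 7
The smallest is 3 mismatches, between K139 and K74; p = 3/18 = 0.167.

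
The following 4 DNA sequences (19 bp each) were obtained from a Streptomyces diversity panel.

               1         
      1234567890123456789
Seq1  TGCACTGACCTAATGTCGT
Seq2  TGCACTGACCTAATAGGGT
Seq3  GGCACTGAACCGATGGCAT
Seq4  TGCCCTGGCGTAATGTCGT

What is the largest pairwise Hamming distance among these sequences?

9

Pairwise Hamming distances:
  Seq1 vs Seq2: 3
  Seq1 vs Seq3: 6
  Seq1 vs Seq4: 3
  Seq2 vs Seq3: 7
  Seq2 vs Seq4: 6
  Seq3 vs Seq4: 9
The largest is 9, between Seq3 and Seq4.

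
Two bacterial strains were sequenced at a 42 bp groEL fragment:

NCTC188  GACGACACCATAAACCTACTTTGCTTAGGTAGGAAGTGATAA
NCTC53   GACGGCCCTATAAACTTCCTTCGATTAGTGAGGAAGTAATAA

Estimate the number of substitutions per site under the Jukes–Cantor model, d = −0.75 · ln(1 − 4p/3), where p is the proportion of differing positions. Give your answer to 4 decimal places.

0.2865

Mismatches occur at site 5 (A→G), site 7 (A→C), site 9 (C→T), site 16 (C→T), site 18 (A→C), site 22 (T→C), site 24 (C→A), site 29 (G→T), site 30 (T→G), site 38 (G→A).
p = 10/42 = 0.238095.
d = −0.75 · ln(1 − (4/3)·0.238095) = −0.75 · ln(0.682540) = −0.75 · (-0.381934) = 0.2865.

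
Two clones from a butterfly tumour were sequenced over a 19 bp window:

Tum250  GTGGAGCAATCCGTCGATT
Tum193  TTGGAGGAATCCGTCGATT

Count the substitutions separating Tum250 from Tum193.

The sequences differ at positions 1 (G/T), 7 (C/G).
That gives 2 mismatches out of 19 aligned sites, so the Hamming distance is 2.

2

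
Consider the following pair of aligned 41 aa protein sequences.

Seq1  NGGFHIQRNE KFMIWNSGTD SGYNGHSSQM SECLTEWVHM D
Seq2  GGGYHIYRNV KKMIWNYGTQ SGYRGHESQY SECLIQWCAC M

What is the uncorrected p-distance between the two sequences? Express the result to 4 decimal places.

0.3902

The sequences differ at positions 1 (N/G), 4 (F/Y), 7 (Q/Y), 10 (E/V), 12 (F/K), 17 (S/Y), 20 (D/Q), 24 (N/R), 27 (S/E), 30 (M/Y), 35 (T/I), 36 (E/Q), 38 (V/C), 39 (H/A), 40 (M/C), 41 (D/M).
There are 16 differences over 41 sites, so p = 16/41 = 0.3902.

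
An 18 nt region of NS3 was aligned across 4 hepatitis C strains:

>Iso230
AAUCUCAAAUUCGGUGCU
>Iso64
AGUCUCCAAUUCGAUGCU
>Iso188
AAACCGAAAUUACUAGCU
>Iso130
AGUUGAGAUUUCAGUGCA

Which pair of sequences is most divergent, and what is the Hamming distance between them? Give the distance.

12

Pairwise Hamming distances:
  Iso230 vs Iso64: 3
  Iso230 vs Iso188: 7
  Iso230 vs Iso130: 8
  Iso64 vs Iso188: 9
  Iso64 vs Iso130: 8
  Iso188 vs Iso130: 12
The largest is 12, between Iso188 and Iso130.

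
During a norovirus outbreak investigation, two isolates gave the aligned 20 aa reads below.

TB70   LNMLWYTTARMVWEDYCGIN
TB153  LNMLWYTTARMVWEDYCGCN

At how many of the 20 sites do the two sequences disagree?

1

Differing sites — 19:I/C.
That gives 1 mismatch out of 20 aligned sites, so the Hamming distance is 1.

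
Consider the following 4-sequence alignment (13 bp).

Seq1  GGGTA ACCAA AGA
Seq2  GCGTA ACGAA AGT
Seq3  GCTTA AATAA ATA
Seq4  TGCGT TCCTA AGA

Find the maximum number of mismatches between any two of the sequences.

Pairwise Hamming distances:
  Seq1 vs Seq2: 3
  Seq1 vs Seq3: 5
  Seq1 vs Seq4: 6
  Seq2 vs Seq3: 5
  Seq2 vs Seq4: 9
  Seq3 vs Seq4: 10
The largest is 10, between Seq3 and Seq4.

10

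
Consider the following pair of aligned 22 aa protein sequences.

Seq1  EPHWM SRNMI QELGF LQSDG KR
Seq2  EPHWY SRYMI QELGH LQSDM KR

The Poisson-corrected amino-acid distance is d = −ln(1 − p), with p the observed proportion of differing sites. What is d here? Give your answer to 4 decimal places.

Mismatches occur at site 5 (M→Y), site 8 (N→Y), site 15 (F→H), site 20 (G→M).
p = 4/22 = 0.181818.
d = −ln(1 − 0.181818) = −ln(0.818182) = 0.2007.

0.2007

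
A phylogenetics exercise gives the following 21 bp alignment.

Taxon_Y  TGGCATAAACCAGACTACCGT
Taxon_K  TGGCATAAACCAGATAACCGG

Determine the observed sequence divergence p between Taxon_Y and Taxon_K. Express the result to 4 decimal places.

0.1429

Differing sites — 15:C/T; 16:T/A; 21:T/G.
There are 3 differences over 21 sites, so p = 3/21 = 0.1429.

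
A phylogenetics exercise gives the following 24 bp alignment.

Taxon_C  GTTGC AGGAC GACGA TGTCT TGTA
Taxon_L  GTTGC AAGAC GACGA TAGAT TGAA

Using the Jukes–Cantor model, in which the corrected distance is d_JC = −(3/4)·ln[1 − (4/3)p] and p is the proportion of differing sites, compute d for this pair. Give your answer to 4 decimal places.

Differing sites — 7:G/A; 17:G/A; 18:T/G; 19:C/A; 23:T/A.
p = 5/24 = 0.208333.
d = −0.75 · ln(1 − (4/3)·0.208333) = −0.75 · ln(0.722223) = −0.75 · (-0.325421) = 0.2441.

0.2441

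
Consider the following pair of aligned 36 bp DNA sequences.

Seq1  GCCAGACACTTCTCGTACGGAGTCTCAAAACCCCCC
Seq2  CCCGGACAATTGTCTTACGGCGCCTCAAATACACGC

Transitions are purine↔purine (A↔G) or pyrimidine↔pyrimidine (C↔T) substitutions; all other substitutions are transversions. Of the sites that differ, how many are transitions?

The sequences differ at positions 1 (G/C, transversion), 4 (A/G, transition), 9 (C/A, transversion), 12 (C/G, transversion), 15 (G/T, transversion), 21 (A/C, transversion), 23 (T/C, transition), 30 (A/T, transversion), 31 (C/A, transversion), 33 (C/A, transversion), 35 (C/G, transversion).
Of the 11 differences, 2 transitions and 9 transversions, so the answer is 2.

2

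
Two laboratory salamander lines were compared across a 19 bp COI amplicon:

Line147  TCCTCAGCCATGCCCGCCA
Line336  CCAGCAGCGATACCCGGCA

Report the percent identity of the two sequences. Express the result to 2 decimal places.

68.42%

The sequences differ at positions 1 (T/C), 3 (C/A), 4 (T/G), 9 (C/G), 12 (G/A), 17 (C/G).
13 of the 19 sites match, so the percent identity is 13/19 × 100 = 68.42%.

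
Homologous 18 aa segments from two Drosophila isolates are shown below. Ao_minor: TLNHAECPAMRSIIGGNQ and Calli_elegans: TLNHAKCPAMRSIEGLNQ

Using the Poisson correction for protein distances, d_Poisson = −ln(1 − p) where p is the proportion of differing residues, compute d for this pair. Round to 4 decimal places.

0.1823

Mismatches occur at site 6 (E↔K), site 14 (I↔E), site 16 (G↔L).
p = 3/18 = 0.166667.
d = −ln(1 − 0.166667) = −ln(0.833333) = 0.1823.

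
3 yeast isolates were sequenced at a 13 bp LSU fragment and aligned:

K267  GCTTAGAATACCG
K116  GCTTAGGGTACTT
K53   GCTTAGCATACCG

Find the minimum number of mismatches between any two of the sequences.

Pairwise Hamming distances:
  K267 vs K116: 4
  K267 vs K53: 1
  K116 vs K53: 4
The smallest is 1, between K267 and K53.

1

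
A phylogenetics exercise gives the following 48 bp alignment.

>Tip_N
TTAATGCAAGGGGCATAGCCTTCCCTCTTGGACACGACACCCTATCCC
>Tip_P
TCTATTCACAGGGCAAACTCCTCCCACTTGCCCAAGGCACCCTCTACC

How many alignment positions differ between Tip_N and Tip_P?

16

Differing sites — 2:T/C; 3:A/T; 6:G/T; 9:A/C; 10:G/A; 16:T/A; 18:G/C; 19:C/T; 21:T/C; 26:T/A; 31:G/C; 32:A/C; 35:C/A; 37:A/G; 44:A/C; 46:C/A.
That gives 16 mismatches out of 48 aligned sites, so the Hamming distance is 16.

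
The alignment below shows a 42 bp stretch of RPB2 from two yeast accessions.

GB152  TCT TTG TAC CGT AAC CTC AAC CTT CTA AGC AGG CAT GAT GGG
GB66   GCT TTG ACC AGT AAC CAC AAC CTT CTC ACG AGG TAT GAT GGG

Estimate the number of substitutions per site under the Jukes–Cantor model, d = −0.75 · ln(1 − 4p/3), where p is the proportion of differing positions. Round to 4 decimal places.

0.2524

Differing sites — 1:T/G; 7:T/A; 8:A/C; 10:C/A; 17:T/A; 27:A/C; 29:G/C; 30:C/G; 34:C/T.
p = 9/42 = 0.214286.
d = −0.75 · ln(1 − (4/3)·0.214286) = −0.75 · ln(0.714285) = −0.75 · (-0.336473) = 0.2524.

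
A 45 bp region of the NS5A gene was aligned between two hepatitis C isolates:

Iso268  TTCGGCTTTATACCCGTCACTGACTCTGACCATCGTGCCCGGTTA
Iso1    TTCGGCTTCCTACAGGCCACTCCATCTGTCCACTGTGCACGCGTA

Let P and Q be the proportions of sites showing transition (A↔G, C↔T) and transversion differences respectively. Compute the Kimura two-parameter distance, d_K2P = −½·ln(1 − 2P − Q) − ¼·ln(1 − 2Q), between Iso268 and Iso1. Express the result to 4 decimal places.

0.4024

The sequences differ at positions 9 (T/C, transition), 10 (A/C, transversion), 14 (C/A, transversion), 15 (C/G, transversion), 17 (T/C, transition), 22 (G/C, transversion), 23 (A/C, transversion), 24 (C/A, transversion), 29 (A/T, transversion), 33 (T/C, transition), 34 (C/T, transition), 39 (C/A, transversion), 42 (G/C, transversion), 43 (T/G, transversion).
Of the 14 differences, 4 transitions and 10 transversions over 45 sites: P = 4/45 = 0.088889, Q = 10/45 = 0.222222.
d = −0.5·ln(0.600000) − 0.25·ln(0.555556) = −0.5·(-0.510826) − 0.25·(-0.587786) = 0.4024.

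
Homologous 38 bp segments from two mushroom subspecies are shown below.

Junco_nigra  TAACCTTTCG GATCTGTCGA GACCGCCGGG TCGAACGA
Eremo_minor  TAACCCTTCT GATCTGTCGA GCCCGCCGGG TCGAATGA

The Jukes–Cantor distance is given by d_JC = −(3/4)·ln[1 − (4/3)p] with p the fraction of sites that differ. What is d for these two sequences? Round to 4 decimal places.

0.1134

Differing sites — 6:T/C; 10:G/T; 22:A/C; 36:C/T.
p = 4/38 = 0.105263.
d = −0.75 · ln(1 − (4/3)·0.105263) = −0.75 · ln(0.859649) = −0.75 · (-0.151231) = 0.1134.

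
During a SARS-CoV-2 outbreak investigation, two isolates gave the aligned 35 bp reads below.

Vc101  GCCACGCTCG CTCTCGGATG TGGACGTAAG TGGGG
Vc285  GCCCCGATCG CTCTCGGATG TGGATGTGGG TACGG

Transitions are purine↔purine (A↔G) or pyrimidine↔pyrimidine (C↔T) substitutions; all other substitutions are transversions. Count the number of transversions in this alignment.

3

Mismatches occur at site 4 (A↔C, transversion), site 7 (C↔A, transversion), site 25 (C↔T, transition), site 28 (A↔G, transition), site 29 (A↔G, transition), site 32 (G↔A, transition), site 33 (G↔C, transversion).
Of the 7 differences, 4 transitions and 3 transversions, so the answer is 3.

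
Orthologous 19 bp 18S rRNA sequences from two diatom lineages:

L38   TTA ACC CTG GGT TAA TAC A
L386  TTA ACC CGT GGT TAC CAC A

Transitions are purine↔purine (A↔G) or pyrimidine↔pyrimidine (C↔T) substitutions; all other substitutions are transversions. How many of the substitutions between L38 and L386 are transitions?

Differing sites — 8:T/G (Tv); 9:G/T (Tv); 15:A/C (Tv); 16:T/C (Ti).
Of the 4 differences, 1 transition and 3 transversions, so the answer is 1.

1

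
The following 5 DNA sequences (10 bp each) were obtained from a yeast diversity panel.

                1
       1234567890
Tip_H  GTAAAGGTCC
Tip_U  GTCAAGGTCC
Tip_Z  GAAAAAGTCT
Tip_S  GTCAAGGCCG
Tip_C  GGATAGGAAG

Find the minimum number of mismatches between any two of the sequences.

1

Pairwise Hamming distances:
  Tip_H vs Tip_U: 1
  Tip_H vs Tip_Z: 3
  Tip_H vs Tip_S: 3
  Tip_H vs Tip_C: 5
  Tip_U vs Tip_Z: 4
  Tip_U vs Tip_S: 2
  Tip_U vs Tip_C: 6
  Tip_Z vs Tip_S: 5
  Tip_Z vs Tip_C: 6
  Tip_S vs Tip_C: 5
The smallest is 1, between Tip_H and Tip_U.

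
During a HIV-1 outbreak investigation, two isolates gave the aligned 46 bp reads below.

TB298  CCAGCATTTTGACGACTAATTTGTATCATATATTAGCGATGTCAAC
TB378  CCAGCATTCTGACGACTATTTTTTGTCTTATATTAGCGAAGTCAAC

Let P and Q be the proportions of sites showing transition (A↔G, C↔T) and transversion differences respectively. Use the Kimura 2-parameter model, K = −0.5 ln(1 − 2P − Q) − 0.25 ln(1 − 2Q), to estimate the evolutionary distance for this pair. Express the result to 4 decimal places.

0.1433

Differing sites — 9:T/C (Ti); 19:A/T (Tv); 23:G/T (Tv); 25:A/G (Ti); 28:A/T (Tv); 40:T/A (Tv).
Of the 6 differences, 2 transitions and 4 transversions over 46 sites: P = 2/46 = 0.043478, Q = 4/46 = 0.086957.
d = −0.5·ln(0.826087) − 0.25·ln(0.826086) = −0.5·(-0.191055) − 0.25·(-0.191056) = 0.1433.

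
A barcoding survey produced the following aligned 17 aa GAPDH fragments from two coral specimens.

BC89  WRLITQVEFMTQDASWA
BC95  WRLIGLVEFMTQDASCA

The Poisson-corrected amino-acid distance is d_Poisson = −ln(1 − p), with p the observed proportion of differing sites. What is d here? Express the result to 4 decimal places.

The sequences differ at positions 5 (T/G), 6 (Q/L), 16 (W/C).
p = 3/17 = 0.176471.
d = −ln(1 − 0.176471) = −ln(0.823529) = 0.1942.

0.1942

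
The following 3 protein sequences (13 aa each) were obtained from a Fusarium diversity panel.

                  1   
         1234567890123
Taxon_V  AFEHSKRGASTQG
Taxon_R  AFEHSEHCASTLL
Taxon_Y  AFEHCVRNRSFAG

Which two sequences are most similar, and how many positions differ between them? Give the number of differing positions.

5

Pairwise Hamming distances:
  Taxon_V vs Taxon_R: 5
  Taxon_V vs Taxon_Y: 6
  Taxon_R vs Taxon_Y: 8
The smallest is 5, between Taxon_V and Taxon_R.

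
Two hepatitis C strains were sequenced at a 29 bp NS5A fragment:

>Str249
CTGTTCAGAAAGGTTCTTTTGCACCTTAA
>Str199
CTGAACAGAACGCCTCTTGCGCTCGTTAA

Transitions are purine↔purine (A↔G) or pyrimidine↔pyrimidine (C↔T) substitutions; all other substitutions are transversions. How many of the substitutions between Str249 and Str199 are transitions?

Mismatches occur at site 4 (T↔A, transversion), site 5 (T↔A, transversion), site 11 (A↔C, transversion), site 13 (G↔C, transversion), site 14 (T↔C, transition), site 19 (T↔G, transversion), site 20 (T↔C, transition), site 23 (A↔T, transversion), site 25 (C↔G, transversion).
Of the 9 differences, 2 transitions and 7 transversions, so the answer is 2.

2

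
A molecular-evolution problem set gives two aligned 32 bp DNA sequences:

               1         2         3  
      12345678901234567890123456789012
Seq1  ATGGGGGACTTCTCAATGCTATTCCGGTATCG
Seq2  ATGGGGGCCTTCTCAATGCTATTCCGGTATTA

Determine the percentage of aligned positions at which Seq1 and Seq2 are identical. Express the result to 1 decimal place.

90.6%

The sequences differ at positions 8 (A/C), 31 (C/T), 32 (G/A).
29 of the 32 sites match, so the percent identity is 29/32 × 100 = 90.6%.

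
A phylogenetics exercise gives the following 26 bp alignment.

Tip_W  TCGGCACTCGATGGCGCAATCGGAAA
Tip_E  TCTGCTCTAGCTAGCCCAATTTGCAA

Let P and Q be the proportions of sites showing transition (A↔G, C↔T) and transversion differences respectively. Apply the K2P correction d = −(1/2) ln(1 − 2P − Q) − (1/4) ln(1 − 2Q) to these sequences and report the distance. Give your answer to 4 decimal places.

0.4683

Mismatches occur at site 3 (G↔T, transversion), site 6 (A↔T, transversion), site 9 (C↔A, transversion), site 11 (A↔C, transversion), site 13 (G↔A, transition), site 16 (G↔C, transversion), site 21 (C↔T, transition), site 22 (G↔T, transversion), site 24 (A↔C, transversion).
Of the 9 differences, 2 transitions and 7 transversions over 26 sites: P = 2/26 = 0.076923, Q = 7/26 = 0.269231.
d = −0.5·ln(0.576923) − 0.25·ln(0.461538) = −0.5·(-0.550046) − 0.25·(-0.773191) = 0.4683.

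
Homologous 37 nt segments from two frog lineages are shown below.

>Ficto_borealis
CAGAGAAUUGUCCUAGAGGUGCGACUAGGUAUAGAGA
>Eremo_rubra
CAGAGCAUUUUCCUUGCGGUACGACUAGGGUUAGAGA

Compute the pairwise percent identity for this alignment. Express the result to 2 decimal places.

Mismatches occur at site 6 (A→C), site 10 (G→U), site 15 (A→U), site 17 (A→C), site 21 (G→A), site 30 (U→G), site 31 (A→U).
30 of the 37 sites match, so the percent identity is 30/37 × 100 = 81.08%.

81.08%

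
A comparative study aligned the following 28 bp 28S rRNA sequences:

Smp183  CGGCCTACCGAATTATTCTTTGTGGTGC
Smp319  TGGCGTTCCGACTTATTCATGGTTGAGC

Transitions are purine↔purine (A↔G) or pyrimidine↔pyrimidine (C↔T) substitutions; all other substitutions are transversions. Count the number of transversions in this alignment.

7

Mismatches occur at site 1 (C/T, transition), site 5 (C/G, transversion), site 7 (A/T, transversion), site 12 (A/C, transversion), site 19 (T/A, transversion), site 21 (T/G, transversion), site 24 (G/T, transversion), site 26 (T/A, transversion).
Of the 8 differences, 1 transition and 7 transversions, so the answer is 7.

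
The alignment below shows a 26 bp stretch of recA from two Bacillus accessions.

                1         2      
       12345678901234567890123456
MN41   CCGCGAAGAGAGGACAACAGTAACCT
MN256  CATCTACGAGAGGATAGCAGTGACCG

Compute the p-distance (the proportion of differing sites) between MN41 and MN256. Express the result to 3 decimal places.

0.308

The sequences differ at positions 2 (C/A), 3 (G/T), 5 (G/T), 7 (A/C), 15 (C/T), 17 (A/G), 22 (A/G), 26 (T/G).
There are 8 differences over 26 sites, so p = 8/26 = 0.308.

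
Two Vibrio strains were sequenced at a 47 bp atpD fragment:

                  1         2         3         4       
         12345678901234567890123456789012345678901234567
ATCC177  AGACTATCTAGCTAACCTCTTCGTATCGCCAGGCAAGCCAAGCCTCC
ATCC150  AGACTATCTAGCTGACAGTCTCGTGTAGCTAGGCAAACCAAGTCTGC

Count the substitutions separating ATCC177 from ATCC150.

The sequences differ at positions 14 (A/G), 17 (C/A), 18 (T/G), 19 (C/T), 20 (T/C), 25 (A/G), 27 (C/A), 30 (C/T), 37 (G/A), 43 (C/T), 46 (C/G).
That gives 11 mismatches out of 47 aligned sites, so the Hamming distance is 11.

11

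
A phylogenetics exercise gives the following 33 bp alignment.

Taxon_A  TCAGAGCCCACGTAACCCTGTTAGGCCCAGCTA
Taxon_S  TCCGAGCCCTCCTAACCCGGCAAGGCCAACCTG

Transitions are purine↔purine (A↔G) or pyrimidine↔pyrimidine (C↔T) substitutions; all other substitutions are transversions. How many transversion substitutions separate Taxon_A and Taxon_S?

Differing sites — 3:A/C (Tv); 10:A/T (Tv); 12:G/C (Tv); 19:T/G (Tv); 21:T/C (Ti); 22:T/A (Tv); 28:C/A (Tv); 30:G/C (Tv); 33:A/G (Ti).
Of the 9 differences, 2 transitions and 7 transversions, so the answer is 7.

7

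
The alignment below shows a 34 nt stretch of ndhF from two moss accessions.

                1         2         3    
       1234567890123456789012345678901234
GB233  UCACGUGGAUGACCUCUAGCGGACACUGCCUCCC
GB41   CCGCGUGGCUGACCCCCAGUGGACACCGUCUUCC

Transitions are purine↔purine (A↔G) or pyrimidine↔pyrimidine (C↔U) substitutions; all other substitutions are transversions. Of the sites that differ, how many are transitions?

8

The sequences differ at positions 1 (U/C, transition), 3 (A/G, transition), 9 (A/C, transversion), 15 (U/C, transition), 17 (U/C, transition), 20 (C/U, transition), 27 (U/C, transition), 29 (C/U, transition), 32 (C/U, transition).
Of the 9 differences, 8 transitions and 1 transversion, so the answer is 8.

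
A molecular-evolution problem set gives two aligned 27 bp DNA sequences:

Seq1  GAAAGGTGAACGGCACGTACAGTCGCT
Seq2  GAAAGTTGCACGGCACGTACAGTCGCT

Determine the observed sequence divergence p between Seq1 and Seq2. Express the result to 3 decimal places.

Differing sites — 6:G/T; 9:A/C.
There are 2 differences over 27 sites, so p = 2/27 = 0.074.

0.074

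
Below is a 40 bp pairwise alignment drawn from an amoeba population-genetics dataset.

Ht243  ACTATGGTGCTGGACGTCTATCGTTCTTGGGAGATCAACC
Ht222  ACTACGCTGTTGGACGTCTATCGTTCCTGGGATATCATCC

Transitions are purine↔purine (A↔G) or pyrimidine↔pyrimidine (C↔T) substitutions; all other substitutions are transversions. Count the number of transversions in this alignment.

3

Mismatches occur at site 5 (T↔C, transition), site 7 (G↔C, transversion), site 10 (C↔T, transition), site 27 (T↔C, transition), site 33 (G↔T, transversion), site 38 (A↔T, transversion).
Of the 6 differences, 3 transitions and 3 transversions, so the answer is 3.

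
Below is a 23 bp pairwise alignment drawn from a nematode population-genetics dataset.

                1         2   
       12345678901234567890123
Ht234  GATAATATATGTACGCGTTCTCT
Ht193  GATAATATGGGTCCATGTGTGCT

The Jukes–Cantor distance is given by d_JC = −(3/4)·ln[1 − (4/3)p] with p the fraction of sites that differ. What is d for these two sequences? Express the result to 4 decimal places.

0.4674

Differing sites — 9:A/G; 10:T/G; 13:A/C; 15:G/A; 16:C/T; 19:T/G; 20:C/T; 21:T/G.
p = 8/23 = 0.347826.
d = −0.75 · ln(1 − (4/3)·0.347826) = −0.75 · ln(0.536232) = −0.75 · (-0.623188) = 0.4674.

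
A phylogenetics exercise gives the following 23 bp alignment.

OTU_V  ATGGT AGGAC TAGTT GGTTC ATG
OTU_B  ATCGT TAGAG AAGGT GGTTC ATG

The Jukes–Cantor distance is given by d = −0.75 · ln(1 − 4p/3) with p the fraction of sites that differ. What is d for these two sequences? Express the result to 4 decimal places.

Mismatches occur at site 3 (G→C), site 6 (A→T), site 7 (G→A), site 10 (C→G), site 11 (T→A), site 14 (T→G).
p = 6/23 = 0.260870.
d = −0.75 · ln(1 − (4/3)·0.260870) = −0.75 · ln(0.652173) = −0.75 · (-0.427445) = 0.3206.

0.3206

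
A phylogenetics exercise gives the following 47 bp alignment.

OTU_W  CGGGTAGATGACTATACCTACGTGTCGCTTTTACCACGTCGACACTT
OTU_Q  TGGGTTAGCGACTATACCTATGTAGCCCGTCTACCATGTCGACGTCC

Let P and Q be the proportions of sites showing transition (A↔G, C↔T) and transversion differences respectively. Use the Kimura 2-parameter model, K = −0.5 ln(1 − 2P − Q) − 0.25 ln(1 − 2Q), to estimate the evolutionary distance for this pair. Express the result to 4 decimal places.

The sequences differ at positions 1 (C/T, transition), 6 (A/T, transversion), 7 (G/A, transition), 8 (A/G, transition), 9 (T/C, transition), 21 (C/T, transition), 24 (G/A, transition), 25 (T/G, transversion), 27 (G/C, transversion), 29 (T/G, transversion), 31 (T/C, transition), 37 (C/T, transition), 44 (A/G, transition), 45 (C/T, transition), 46 (T/C, transition), 47 (T/C, transition).
Of the 16 differences, 12 transitions and 4 transversions over 47 sites: P = 12/47 = 0.255319, Q = 4/47 = 0.085106.
d = −0.5·ln(0.404256) − 0.25·ln(0.829788) = −0.5·(-0.905707) − 0.25·(-0.186585) = 0.4995.

0.4995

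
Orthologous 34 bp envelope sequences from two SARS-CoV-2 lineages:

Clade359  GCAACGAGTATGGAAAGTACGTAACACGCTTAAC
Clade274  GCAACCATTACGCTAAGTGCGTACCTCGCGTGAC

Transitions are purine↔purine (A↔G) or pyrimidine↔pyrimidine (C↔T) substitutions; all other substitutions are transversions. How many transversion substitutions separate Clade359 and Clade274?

7

Mismatches occur at site 6 (G↔C, transversion), site 8 (G↔T, transversion), site 11 (T↔C, transition), site 13 (G↔C, transversion), site 14 (A↔T, transversion), site 19 (A↔G, transition), site 24 (A↔C, transversion), site 26 (A↔T, transversion), site 30 (T↔G, transversion), site 32 (A↔G, transition).
Of the 10 differences, 3 transitions and 7 transversions, so the answer is 7.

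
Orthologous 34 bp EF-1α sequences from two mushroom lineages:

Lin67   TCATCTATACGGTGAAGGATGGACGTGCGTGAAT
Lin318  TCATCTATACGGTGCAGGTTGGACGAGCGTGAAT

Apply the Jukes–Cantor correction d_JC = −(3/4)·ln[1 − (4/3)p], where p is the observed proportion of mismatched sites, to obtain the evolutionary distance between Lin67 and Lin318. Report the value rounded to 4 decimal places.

The sequences differ at positions 15 (A/C), 19 (A/T), 26 (T/A).
p = 3/34 = 0.088235.
d = −0.75 · ln(1 − (4/3)·0.088235) = −0.75 · ln(0.882353) = −0.75 · (-0.125163) = 0.0939.

0.0939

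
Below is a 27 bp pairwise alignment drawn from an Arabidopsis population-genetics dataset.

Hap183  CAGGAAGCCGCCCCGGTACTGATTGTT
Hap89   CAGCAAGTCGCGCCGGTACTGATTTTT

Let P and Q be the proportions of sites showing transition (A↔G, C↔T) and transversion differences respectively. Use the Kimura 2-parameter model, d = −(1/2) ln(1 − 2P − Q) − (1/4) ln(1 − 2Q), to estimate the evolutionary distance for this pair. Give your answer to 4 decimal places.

0.1652

Mismatches occur at site 4 (G→C, transversion), site 8 (C→T, transition), site 12 (C→G, transversion), site 25 (G→T, transversion).
Of the 4 differences, 1 transition and 3 transversions over 27 sites: P = 1/27 = 0.037037, Q = 3/27 = 0.111111.
d = −0.5·ln(0.814815) − 0.25·ln(0.777778) = −0.5·(-0.204794) − 0.25·(-0.251314) = 0.1652.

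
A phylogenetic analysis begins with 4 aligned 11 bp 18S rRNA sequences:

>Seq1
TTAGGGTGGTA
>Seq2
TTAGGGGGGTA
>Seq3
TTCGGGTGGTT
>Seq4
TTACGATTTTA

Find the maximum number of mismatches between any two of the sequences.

6

Pairwise Hamming distances:
  Seq1 vs Seq2: 1
  Seq1 vs Seq3: 2
  Seq1 vs Seq4: 4
  Seq2 vs Seq3: 3
  Seq2 vs Seq4: 5
  Seq3 vs Seq4: 6
The largest is 6, between Seq3 and Seq4.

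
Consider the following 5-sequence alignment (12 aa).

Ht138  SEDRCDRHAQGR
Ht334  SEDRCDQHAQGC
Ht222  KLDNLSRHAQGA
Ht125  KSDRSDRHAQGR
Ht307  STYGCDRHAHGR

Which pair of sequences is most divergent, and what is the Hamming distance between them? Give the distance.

Pairwise Hamming distances:
  Ht138 vs Ht334: 2
  Ht138 vs Ht222: 6
  Ht138 vs Ht125: 3
  Ht138 vs Ht307: 4
  Ht334 vs Ht222: 7
  Ht334 vs Ht125: 5
  Ht334 vs Ht307: 6
  Ht222 vs Ht125: 5
  Ht222 vs Ht307: 8
  Ht125 vs Ht307: 6
The largest is 8, between Ht222 and Ht307.

8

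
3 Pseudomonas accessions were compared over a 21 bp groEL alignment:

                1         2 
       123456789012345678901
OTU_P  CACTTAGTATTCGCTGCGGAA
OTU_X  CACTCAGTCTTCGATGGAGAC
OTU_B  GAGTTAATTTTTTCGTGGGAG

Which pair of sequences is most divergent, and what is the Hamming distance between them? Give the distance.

Pairwise Hamming distances:
  OTU_P vs OTU_X: 6
  OTU_P vs OTU_B: 10
  OTU_X vs OTU_B: 12
The largest is 12, between OTU_X and OTU_B.

12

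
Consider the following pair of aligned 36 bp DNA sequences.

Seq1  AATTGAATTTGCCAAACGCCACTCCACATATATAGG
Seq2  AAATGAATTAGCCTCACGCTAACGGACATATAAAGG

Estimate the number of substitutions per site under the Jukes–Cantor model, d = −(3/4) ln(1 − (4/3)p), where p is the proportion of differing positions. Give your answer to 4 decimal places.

Differing sites — 3:T/A; 10:T/A; 14:A/T; 15:A/C; 20:C/T; 22:C/A; 23:T/C; 24:C/G; 25:C/G; 33:T/A.
p = 10/36 = 0.277778.
d = −0.75 · ln(1 − (4/3)·0.277778) = −0.75 · ln(0.629629) = −0.75 · (-0.462625) = 0.3470.

0.3470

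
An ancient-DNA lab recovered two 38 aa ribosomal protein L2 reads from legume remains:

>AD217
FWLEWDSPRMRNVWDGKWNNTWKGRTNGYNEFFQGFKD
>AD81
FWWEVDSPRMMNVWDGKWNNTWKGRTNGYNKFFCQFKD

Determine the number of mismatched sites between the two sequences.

Mismatches occur at site 3 (L→W), site 5 (W→V), site 11 (R→M), site 31 (E→K), site 34 (Q→C), site 35 (G→Q).
That gives 6 mismatches out of 38 aligned sites, so the Hamming distance is 6.

6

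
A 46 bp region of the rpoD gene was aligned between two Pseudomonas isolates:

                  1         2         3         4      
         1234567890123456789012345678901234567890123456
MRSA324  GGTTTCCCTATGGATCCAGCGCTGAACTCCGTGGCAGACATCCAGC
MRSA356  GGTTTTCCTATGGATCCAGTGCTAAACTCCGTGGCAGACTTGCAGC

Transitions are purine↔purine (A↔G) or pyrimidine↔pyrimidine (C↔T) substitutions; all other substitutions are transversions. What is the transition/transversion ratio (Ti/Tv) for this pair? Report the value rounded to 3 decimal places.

Differing sites — 6:C/T (Ti); 20:C/T (Ti); 24:G/A (Ti); 40:A/T (Tv); 42:C/G (Tv).
Of the 5 differences, 3 transitions and 2 transversions, so Ti/Tv = 3/2 = 1.500.

1.500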